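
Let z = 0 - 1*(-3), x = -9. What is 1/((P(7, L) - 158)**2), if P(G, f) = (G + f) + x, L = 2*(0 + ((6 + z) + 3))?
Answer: 1/18496 ≈ 5.4066e-5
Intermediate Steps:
z = 3 (z = 0 + 3 = 3)
L = 24 (L = 2*(0 + ((6 + 3) + 3)) = 2*(0 + (9 + 3)) = 2*(0 + 12) = 2*12 = 24)
P(G, f) = -9 + G + f (P(G, f) = (G + f) - 9 = -9 + G + f)
1/((P(7, L) - 158)**2) = 1/(((-9 + 7 + 24) - 158)**2) = 1/((22 - 158)**2) = 1/((-136)**2) = 1/18496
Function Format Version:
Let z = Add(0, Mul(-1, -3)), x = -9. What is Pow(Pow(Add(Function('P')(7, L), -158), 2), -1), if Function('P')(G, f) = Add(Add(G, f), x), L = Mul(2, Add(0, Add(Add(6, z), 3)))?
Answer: Rational(1, 18496) ≈ 5.4066e-5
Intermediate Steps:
z = 3 (z = Add(0, 3) = 3)
L = 24 (L = Mul(2, Add(0, Add(Add(6, 3), 3))) = Mul(2, Add(0, Add(9, 3))) = Mul(2, Add(0, 12)) = Mul(2, 12) = 24)
Function('P')(G, f) = Add(-9, G, f) (Function('P')(G, f) = Add(Add(G, f), -9) = Add(-9, G, f))
Pow(Pow(Add(Function('P')(7, L), -158), 2), -1) = Pow(Pow(Add(Add(-9, 7, 24), -158), 2), -1) = Pow(Pow(Add(22, -158), 2), -1) = Pow(Pow(-136, 2), -1) = Pow(18496, -1) = Rational(1, 18496)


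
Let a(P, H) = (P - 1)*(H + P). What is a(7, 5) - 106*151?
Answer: -15934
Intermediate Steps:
a(P, H) = (-1 + P)*(H + P)
a(7, 5) - 106*151 = (7² - 1*5 - 1*7 + 5*7) - 106*151 = (49 - 5 - 7 + 35) - 16006 = 72 - 16006 = -15934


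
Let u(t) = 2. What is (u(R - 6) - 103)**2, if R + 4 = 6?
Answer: 10201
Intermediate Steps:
R = 2 (R = -4 + 6 = 2)
(u(R - 6) - 103)**2 = (2 - 103)**2 = (-101)**2 = 10201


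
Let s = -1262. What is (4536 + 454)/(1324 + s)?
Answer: 2495/31 ≈ 80.484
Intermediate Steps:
(4536 + 454)/(1324 + s) = (4536 + 454)/(1324 - 1262) = 4990/62 = 4990*(1/62) = 2495/31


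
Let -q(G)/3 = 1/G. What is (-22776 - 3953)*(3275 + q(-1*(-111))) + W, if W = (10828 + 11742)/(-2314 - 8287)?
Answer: -34335154062536/392237 ≈ -8.7537e+7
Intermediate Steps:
W = -22570/10601 (W = 22570/(-10601) = 22570*(-1/10601) = -22570/10601 ≈ -2.1290)
q(G) = -3/G
(-22776 - 3953)*(3275 + q(-1*(-111))) + W = (-22776 - 3953)*(3275 - 3/((-1*(-111)))) - 22570/10601 = -26729*(3275 - 3/111) - 22570/10601 = -26729*(3275 - 3*1/111) - 22570/10601 = -26729*(3275 - 1/37) - 22570/10601 = -26729*121174/37 - 22570/10601 = -3238859846/37 - 22570/10601 = -34335154062536/392237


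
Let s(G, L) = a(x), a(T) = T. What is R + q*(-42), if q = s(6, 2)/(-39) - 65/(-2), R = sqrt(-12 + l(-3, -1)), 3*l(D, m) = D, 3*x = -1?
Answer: -53249/39 + I*sqrt(13) ≈ -1365.4 + 3.6056*I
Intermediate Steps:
x = -1/3 (x = (1/3)*(-1) = -1/3 ≈ -0.33333)
l(D, m) = D/3
s(G, L) = -1/3
R = I*sqrt(13) (R = sqrt(-12 + (1/3)*(-3)) = sqrt(-12 - 1) = sqrt(-13) = I*sqrt(13) ≈ 3.6056*I)
q = 7607/234 (q = -1/3/(-39) - 65/(-2) = -1/3*(-1/39) - 65*(-1/2) = 1/117 + 65/2 = 7607/234 ≈ 32.509)
R + q*(-42) = I*sqrt(13) + (7607/234)*(-42) = I*sqrt(13) - 53249/39 = -53249/39 + I*sqrt(13)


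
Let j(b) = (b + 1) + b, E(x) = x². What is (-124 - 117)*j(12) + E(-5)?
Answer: -6000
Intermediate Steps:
j(b) = 1 + 2*b (j(b) = (1 + b) + b = 1 + 2*b)
(-124 - 117)*j(12) + E(-5) = (-124 - 117)*(1 + 2*12) + (-5)² = -241*(1 + 24) + 25 = -241*25 + 25 = -6025 + 25 = -6000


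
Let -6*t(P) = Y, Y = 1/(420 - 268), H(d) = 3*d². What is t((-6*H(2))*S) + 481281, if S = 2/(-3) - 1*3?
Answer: 438928271/912 ≈ 4.8128e+5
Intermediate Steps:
S = -11/3 (S = 2*(-⅓) - 3 = -⅔ - 3 = -11/3 ≈ -3.6667)
Y = 1/152 ≈ 0.0065789
t(P) = -1/912 (t(P) = -⅙*1/152 = -1/912)
t((-6*H(2))*S) + 481281 = -1/912 + 481281 = 438928271/912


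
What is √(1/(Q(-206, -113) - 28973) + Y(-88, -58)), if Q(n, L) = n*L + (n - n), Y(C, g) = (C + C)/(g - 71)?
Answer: √736264629105/734655 ≈ 1.1680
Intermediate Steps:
Y(C, g) = 2*C/(-71 + g) (Y(C, g) = (2*C)/(-71 + g) = 2*C/(-71 + g))
Q(n, L) = L*n (Q(n, L) = L*n + 0 = L*n)
√(1/(Q(-206, -113) - 28973) + Y(-88, -58)) = √(1/(-113*(-206) - 28973) + 2*(-88)/(-71 - 58)) = √(1/(23278 - 28973) + 2*(-88)/(-129)) = √(1/(-5695) + 2*(-88)*(-1/129)) = √(-1/5695 + 176/129) = √(1002191/734655) = √736264629105/734655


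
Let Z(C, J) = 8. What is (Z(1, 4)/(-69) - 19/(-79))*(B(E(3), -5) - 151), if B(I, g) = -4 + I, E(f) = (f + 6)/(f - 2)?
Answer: -99134/5451 ≈ -18.186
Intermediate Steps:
E(f) = (6 + f)/(-2 + f)
(Z(1, 4)/(-69) - 19/(-79))*(B(E(3), -5) - 151) = (8/(-69) - 19/(-79))*((-4 + (6 + 3)/(-2 + 3)) - 151) = (8*(-1/69) - 19*(-1/79))*((-4 + 9/1) - 151) = (-8/69 + 19/79)*((-4 + 1*9) - 151) = 679*((-4 + 9) - 151)/5451 = 679*(5 - 151)/5451 = (679/5451)*(-146) = -99134/5451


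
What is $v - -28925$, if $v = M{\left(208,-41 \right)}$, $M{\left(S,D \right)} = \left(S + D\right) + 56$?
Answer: $29148$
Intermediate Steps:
$M{\left(S,D \right)} = 56 + D + S$ ($M{\left(S,D \right)} = \left(D + S\right) + 56 = 56 + D + S$)
$v = 223$ ($v = 56 - 41 + 208 = 223$)
$v - -28925 = 223 - -28925 = 223 + 28925 = 29148$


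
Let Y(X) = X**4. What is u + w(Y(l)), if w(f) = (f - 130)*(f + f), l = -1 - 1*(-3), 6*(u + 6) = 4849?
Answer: -17075/6 ≈ -2845.8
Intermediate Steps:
u = 4813/6 (u = -6 + (1/6)*4849 = -6 + 4849/6 = 4813/6 ≈ 802.17)
l = 2 (l = -1 + 3 = 2)
w(f) = 2*f*(-130 + f) (w(f) = (-130 + f)*(2*f) = 2*f*(-130 + f))
u + w(Y(l)) = 4813/6 + 2*2**4*(-130 + 2**4) = 4813/6 + 2*16*(-130 + 16) = 4813/6 + 2*16*(-114) = 4813/6 - 3648 = -17075/6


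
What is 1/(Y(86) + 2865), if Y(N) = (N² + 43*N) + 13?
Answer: 1/13972 ≈ 7.1572e-5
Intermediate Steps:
Y(N) = 13 + N² + 43*N
1/(Y(86) + 2865) = 1/((13 + 86² + 43*86) + 2865) = 1/((13 + 7396 + 3698) + 2865) = 1/(11107 + 2865) = 1/13972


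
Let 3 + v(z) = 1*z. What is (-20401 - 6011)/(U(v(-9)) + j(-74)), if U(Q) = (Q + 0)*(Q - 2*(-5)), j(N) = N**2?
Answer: -6603/1375 ≈ -4.8022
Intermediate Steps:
v(z) = -3 + z (v(z) = -3 + 1*z = -3 + z)
U(Q) = Q*(10 + Q) (U(Q) = Q*(Q + 10) = Q*(10 + Q))
(-20401 - 6011)/(U(v(-9)) + j(-74)) = (-20401 - 6011)/((-3 - 9)*(10 + (-3 - 9)) + (-74)**2) = -26412/(-12*(10 - 12) + 5476) = -26412/(-12*(-2) + 5476) = -26412/(24 + 5476) = -26412/5500 = -26412*1/5500 = -6603/1375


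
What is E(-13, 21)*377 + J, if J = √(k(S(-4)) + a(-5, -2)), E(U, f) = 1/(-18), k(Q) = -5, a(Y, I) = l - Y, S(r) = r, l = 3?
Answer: -377/18 + √3 ≈ -19.212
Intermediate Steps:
a(Y, I) = 3 - Y
E(U, f) = -1/18 (E(U, f) = 1*(-1/18) = -1/18)
J = √3 (J = √(-5 + (3 - 1*(-5))) = √(-5 + (3 + 5)) = √(-5 + 8) = √3 ≈ 1.7320)
E(-13, 21)*377 + J = -1/18*377 + √3 = -377/18 + √3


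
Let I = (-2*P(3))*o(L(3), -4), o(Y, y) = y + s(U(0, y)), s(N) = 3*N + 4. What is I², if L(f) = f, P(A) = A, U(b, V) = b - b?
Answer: 0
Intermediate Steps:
U(b, V) = 0
s(N) = 4 + 3*N
o(Y, y) = 4 + y (o(Y, y) = y + (4 + 3*0) = y + (4 + 0) = y + 4 = 4 + y)
I = 0 (I = (-2*3)*(4 - 4) = -6*0 = 0)
I² = 0² = 0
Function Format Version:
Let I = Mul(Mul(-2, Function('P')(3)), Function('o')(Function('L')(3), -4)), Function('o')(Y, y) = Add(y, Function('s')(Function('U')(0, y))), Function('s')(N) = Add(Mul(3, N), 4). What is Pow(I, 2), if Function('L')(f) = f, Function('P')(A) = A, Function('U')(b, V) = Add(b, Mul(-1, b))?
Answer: 0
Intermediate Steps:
Function('U')(b, V) = 0
Function('s')(N) = Add(4, Mul(3, N))
Function('o')(Y, y) = Add(4, y) (Function('o')(Y, y) = Add(y, Add(4, Mul(3, 0))) = Add(y, Add(4, 0)) = Add(y, 4) = Add(4, y))
I = 0 (I = Mul(Mul(-2, 3), Add(4, -4)) = Mul(-6, 0) = 0)
Pow(I, 2) = Pow(0, 2) = 0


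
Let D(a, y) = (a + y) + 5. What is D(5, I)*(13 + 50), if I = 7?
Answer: 1071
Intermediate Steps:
D(a, y) = 5 + a + y
D(5, I)*(13 + 50) = (5 + 5 + 7)*(13 + 50) = 17*63 = 1071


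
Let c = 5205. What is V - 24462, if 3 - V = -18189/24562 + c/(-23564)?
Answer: -7077899163753/289389484 ≈ -24458.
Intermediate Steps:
V = 1146393855/289389484 (V = 3 - (-18189/24562 + 5205/(-23564)) = 3 - (-18189*1/24562 + 5205*(-1/23564)) = 3 - (-18189/24562 - 5205/23564) = 3 - 1*(-278225403/289389484) = 3 + 278225403/289389484 = 1146393855/289389484 ≈ 3.9614)
V - 24462 = 1146393855/289389484 - 24462 = -7077899163753/289389484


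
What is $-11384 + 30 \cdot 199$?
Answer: $-5414$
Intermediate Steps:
$-11384 + 30 \cdot 199 = -11384 + 5970 = -5414$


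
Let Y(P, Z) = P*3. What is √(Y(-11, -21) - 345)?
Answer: 3*I*√42 ≈ 19.442*I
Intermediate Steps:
Y(P, Z) = 3*P
√(Y(-11, -21) - 345) = √(3*(-11) - 345) = √(-33 - 345) = √(-378) = 3*I*√42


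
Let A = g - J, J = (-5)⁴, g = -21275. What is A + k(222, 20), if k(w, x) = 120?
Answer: -21780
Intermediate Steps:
J = 625
A = -21900 (A = -21275 - 1*625 = -21275 - 625 = -21900)
A + k(222, 20) = -21900 + 120 = -21780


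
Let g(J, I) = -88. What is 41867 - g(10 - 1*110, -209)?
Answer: 41955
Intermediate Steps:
41867 - g(10 - 1*110, -209) = 41867 - 1*(-88) = 41867 + 88 = 41955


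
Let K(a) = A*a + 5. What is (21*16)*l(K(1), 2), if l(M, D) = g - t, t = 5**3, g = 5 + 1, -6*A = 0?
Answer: -39984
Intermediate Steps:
A = 0 (A = -1/6*0 = 0)
g = 6
K(a) = 5 (K(a) = 0*a + 5 = 0 + 5 = 5)
t = 125
l(M, D) = -119 (l(M, D) = 6 - 1*125 = 6 - 125 = -119)
(21*16)*l(K(1), 2) = (21*16)*(-119) = 336*(-119) = -39984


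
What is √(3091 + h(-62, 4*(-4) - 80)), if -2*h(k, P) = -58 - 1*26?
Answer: √3133 ≈ 55.973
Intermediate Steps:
h(k, P) = 42 (h(k, P) = -(-58 - 1*26)/2 = -(-58 - 26)/2 = -½*(-84) = 42)
√(3091 + h(-62, 4*(-4) - 80)) = √(3091 + 42) = √3133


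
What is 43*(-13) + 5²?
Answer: -534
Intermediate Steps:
43*(-13) + 5² = -559 + 25 = -534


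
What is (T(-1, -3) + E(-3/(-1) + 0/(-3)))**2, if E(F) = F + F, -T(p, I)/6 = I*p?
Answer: 144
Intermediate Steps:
T(p, I) = -6*I*p
E(F) = 2*F
(T(-1, -3) + E(-3/(-1) + 0/(-3)))**2 = (-6*(-3)*(-1) + 2*(-3/(-1) + 0/(-3)))**2 = (-18 + 2*(-3*(-1) + 0*(-1/3)))**2 = (-18 + 2*(3 + 0))**2 = (-18 + 2*3)**2 = (-18 + 6)**2 = (-12)**2 = 144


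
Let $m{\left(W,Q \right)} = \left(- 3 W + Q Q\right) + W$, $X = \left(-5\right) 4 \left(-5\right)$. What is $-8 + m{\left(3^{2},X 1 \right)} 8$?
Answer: $79848$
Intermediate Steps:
$X = 100$ ($X = \left(-20\right) \left(-5\right) = 100$)
$m{\left(W,Q \right)} = Q^{2} - 2 W$ ($m{\left(W,Q \right)} = \left(- 3 W + Q^{2}\right) + W = \left(Q^{2} - 3 W\right) + W = Q^{2} - 2 W$)
$-8 + m{\left(3^{2},X 1 \right)} 8 = -8 + \left(\left(100 \cdot 1\right)^{2} - 2 \cdot 3^{2}\right) 8 = -8 + \left(100^{2} - 18\right) 8 = -8 + \left(10000 - 18\right) 8 = -8 + 9982 \cdot 8 = -8 + 79856 = 79848$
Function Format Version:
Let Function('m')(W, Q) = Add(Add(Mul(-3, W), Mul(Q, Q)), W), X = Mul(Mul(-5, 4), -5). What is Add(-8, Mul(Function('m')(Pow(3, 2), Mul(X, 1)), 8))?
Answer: 79848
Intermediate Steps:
X = 100 (X = Mul(-20, -5) = 100)
Function('m')(W, Q) = Add(Pow(Q, 2), Mul(-2, W)) (Function('m')(W, Q) = Add(Add(Mul(-3, W), Pow(Q, 2)), W) = Add(Add(Pow(Q, 2), Mul(-3, W)), W) = Add(Pow(Q, 2), Mul(-2, W)))
Add(-8, Mul(Function('m')(Pow(3, 2), Mul(X, 1)), 8)) = Add(-8, Mul(Add(Pow(Mul(100, 1), 2), Mul(-2, Pow(3, 2))), 8)) = Add(-8, Mul(Add(Pow(100, 2), Mul(-2, 9)), 8)) = Add(-8, Mul(Add(10000, -18), 8)) = Add(-8, Mul(9982, 8)) = Add(-8, 79856) = 79848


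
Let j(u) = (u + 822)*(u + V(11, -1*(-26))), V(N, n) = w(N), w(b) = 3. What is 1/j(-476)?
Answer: -1/163658 ≈ -6.1103e-6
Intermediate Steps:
V(N, n) = 3
j(u) = (3 + u)*(822 + u) (j(u) = (u + 822)*(u + 3) = (822 + u)*(3 + u) = (3 + u)*(822 + u))
1/j(-476) = 1/(2466 + (-476)² + 825*(-476)) = 1/(2466 + 226576 - 392700) = 1/(-163658) = -1/163658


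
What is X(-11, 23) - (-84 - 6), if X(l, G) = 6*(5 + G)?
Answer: 258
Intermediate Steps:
X(l, G) = 30 + 6*G
X(-11, 23) - (-84 - 6) = (30 + 6*23) - (-84 - 6) = (30 + 138) - 1*(-90) = 168 + 90 = 258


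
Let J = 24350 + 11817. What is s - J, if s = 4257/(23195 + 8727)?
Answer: -104956247/2902 ≈ -36167.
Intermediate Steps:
J = 36167
s = 387/2902 (s = 4257/31922 = 4257*(1/31922) = 387/2902 ≈ 0.13336)
s - J = 387/2902 - 1*36167 = 387/2902 - 36167 = -104956247/2902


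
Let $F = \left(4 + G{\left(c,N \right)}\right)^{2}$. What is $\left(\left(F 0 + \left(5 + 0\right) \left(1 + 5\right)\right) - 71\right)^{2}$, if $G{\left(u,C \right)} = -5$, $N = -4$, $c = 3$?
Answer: $1681$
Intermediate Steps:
$F = 1$ ($F = \left(4 - 5\right)^{2} = \left(-1\right)^{2} = 1$)
$\left(\left(F 0 + \left(5 + 0\right) \left(1 + 5\right)\right) - 71\right)^{2} = \left(\left(1 \cdot 0 + \left(5 + 0\right) \left(1 + 5\right)\right) - 71\right)^{2} = \left(\left(0 + 5 \cdot 6\right) - 71\right)^{2} = \left(\left(0 + 30\right) - 71\right)^{2} = \left(30 - 71\right)^{2} = \left(-41\right)^{2} = 1681$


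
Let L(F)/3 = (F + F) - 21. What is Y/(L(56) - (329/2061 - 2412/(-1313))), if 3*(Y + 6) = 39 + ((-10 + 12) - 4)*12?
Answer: -2706093/733360280 ≈ -0.0036900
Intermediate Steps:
Y = -1 (Y = -6 + (39 + ((-10 + 12) - 4)*12)/3 = -6 + (39 + (2 - 4)*12)/3 = -6 + (39 - 2*12)/3 = -6 + (39 - 24)/3 = -6 + (⅓)*15 = -6 + 5 = -1)
L(F) = -63 + 6*F (L(F) = 3*((F + F) - 21) = 3*(2*F - 21) = 3*(-21 + 2*F) = -63 + 6*F)
Y/(L(56) - (329/2061 - 2412/(-1313))) = -1/((-63 + 6*56) - (329/2061 - 2412/(-1313))) = -1/((-63 + 336) - (329*(1/2061) - 2412*(-1/1313))) = -1/(273 - (329/2061 + 2412/1313)) = -1/(273 - 1*5403109/2706093) = -1/(273 - 5403109/2706093) = -1/733360280/2706093 = -1*2706093/733360280 = -2706093/733360280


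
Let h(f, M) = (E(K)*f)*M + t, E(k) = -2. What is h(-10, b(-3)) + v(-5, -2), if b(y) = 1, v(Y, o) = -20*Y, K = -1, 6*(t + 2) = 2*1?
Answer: 355/3 ≈ 118.33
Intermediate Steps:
t = -5/3 (t = -2 + (2*1)/6 = -2 + (⅙)*2 = -2 + ⅓ = -5/3 ≈ -1.6667)
h(f, M) = -5/3 - 2*M*f (h(f, M) = (-2*f)*M - 5/3 = -2*M*f - 5/3 = -5/3 - 2*M*f)
h(-10, b(-3)) + v(-5, -2) = (-5/3 - 2*1*(-10)) - 20*(-5) = (-5/3 + 20) + 100 = 55/3 + 100 = 355/3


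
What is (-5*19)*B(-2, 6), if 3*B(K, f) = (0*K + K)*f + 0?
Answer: 380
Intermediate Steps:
B(K, f) = K*f/3 (B(K, f) = ((0*K + K)*f + 0)/3 = ((0 + K)*f + 0)/3 = (K*f + 0)/3 = (K*f)/3 = K*f/3)
(-5*19)*B(-2, 6) = (-5*19)*((⅓)*(-2)*6) = -95*(-4) = 380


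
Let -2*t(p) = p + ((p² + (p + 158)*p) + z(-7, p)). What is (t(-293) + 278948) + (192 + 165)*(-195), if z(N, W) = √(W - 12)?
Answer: 293555/2 - I*√305/2 ≈ 1.4678e+5 - 8.7321*I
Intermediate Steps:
z(N, W) = √(-12 + W)
t(p) = -p/2 - p²/2 - √(-12 + p)/2 - p*(158 + p)/2 (t(p) = -(p + ((p² + (p + 158)*p) + √(-12 + p)))/2 = -(p + ((p² + (158 + p)*p) + √(-12 + p)))/2 = -(p + ((p² + p*(158 + p)) + √(-12 + p)))/2 = -(p + (p² + √(-12 + p) + p*(158 + p)))/2 = -(p + p² + √(-12 + p) + p*(158 + p))/2 = -p/2 - p²/2 - √(-12 + p)/2 - p*(158 + p)/2)
(t(-293) + 278948) + (192 + 165)*(-195) = ((-1*(-293)² - 159/2*(-293) - √(-12 - 293)/2) + 278948) + (192 + 165)*(-195) = ((-1*85849 + 46587/2 - I*√305/2) + 278948) + 357*(-195) = ((-85849 + 46587/2 - I*√305/2) + 278948) - 69615 = ((-125111/2 - I*√305/2) + 278948) - 69615 = (432785/2 - I*√305/2) - 69615 = 293555/2 - I*√305/2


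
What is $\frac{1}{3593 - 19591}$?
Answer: $- \frac{1}{15998} \approx -6.2508 \cdot 10^{-5}$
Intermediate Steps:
$\frac{1}{3593 - 19591} = \frac{1}{-15998} = - \frac{1}{15998}$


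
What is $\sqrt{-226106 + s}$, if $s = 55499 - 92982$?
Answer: $i \sqrt{263589} \approx 513.41 i$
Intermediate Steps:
$s = -37483$ ($s = 55499 - 92982 = -37483$)
$\sqrt{-226106 + s} = \sqrt{-226106 - 37483} = \sqrt{-263589} = i \sqrt{263589}$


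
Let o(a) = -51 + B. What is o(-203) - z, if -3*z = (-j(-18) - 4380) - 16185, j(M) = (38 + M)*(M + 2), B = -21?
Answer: -20461/3 ≈ -6820.3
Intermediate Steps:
j(M) = (2 + M)*(38 + M) (j(M) = (38 + M)*(2 + M) = (2 + M)*(38 + M))
o(a) = -72 (o(a) = -51 - 21 = -72)
z = 20245/3 (z = -((-(76 + (-18)² + 40*(-18)) - 4380) - 16185)/3 = -((-(76 + 324 - 720) - 4380) - 16185)/3 = -((-1*(-320) - 4380) - 16185)/3 = -((320 - 4380) - 16185)/3 = -(-4060 - 16185)/3 = -⅓*(-20245) = 20245/3 ≈ 6748.3)
o(-203) - z = -72 - 1*20245/3 = -72 - 20245/3 = -20461/3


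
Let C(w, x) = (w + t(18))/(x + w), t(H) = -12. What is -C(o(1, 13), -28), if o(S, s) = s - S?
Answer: 0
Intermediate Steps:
C(w, x) = (-12 + w)/(w + x) (C(w, x) = (w - 12)/(x + w) = (-12 + w)/(w + x))
-C(o(1, 13), -28) = -(-12 + (13 - 1*1))/((13 - 1*1) - 28) = -(-12 + (13 - 1))/((13 - 1) - 28) = -(-12 + 12)/(12 - 28) = -0/(-16) = -(-1)*0/16 = -1*0 = 0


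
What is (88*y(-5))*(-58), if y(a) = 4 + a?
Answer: 5104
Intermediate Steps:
(88*y(-5))*(-58) = (88*(4 - 5))*(-58) = (88*(-1))*(-58) = -88*(-58) = 5104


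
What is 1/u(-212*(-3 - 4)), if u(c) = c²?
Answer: 1/2202256 ≈ 4.5408e-7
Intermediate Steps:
1/u(-212*(-3 - 4)) = 1/((-212*(-3 - 4))²) = 1/((-212*(-7))²) = 1/(1484²) = 1/2202256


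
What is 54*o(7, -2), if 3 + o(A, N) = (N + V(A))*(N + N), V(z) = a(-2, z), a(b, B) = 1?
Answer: 54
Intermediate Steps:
V(z) = 1
o(A, N) = -3 + 2*N*(1 + N) (o(A, N) = -3 + (N + 1)*(N + N) = -3 + (1 + N)*(2*N) = -3 + 2*N*(1 + N))
54*o(7, -2) = 54*(-3 + 2*(-2) + 2*(-2)**2) = 54*(-3 - 4 + 2*4) = 54*(-3 - 4 + 8) = 54*1 = 54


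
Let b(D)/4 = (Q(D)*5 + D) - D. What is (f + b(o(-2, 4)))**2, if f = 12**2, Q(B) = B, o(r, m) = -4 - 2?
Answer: 576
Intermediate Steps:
o(r, m) = -6
b(D) = 20*D (b(D) = 4*((D*5 + D) - D) = 4*((5*D + D) - D) = 4*(6*D - D) = 4*(5*D) = 20*D)
f = 144
(f + b(o(-2, 4)))**2 = (144 + 20*(-6))**2 = (144 - 120)**2 = 24**2 = 576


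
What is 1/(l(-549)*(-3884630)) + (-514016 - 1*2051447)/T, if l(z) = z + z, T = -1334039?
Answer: 10942530239325659/5690108216785860 ≈ 1.9231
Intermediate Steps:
l(z) = 2*z
1/(l(-549)*(-3884630)) + (-514016 - 1*2051447)/T = 1/((2*(-549))*(-3884630)) + (-514016 - 1*2051447)/(-1334039) = -1/3884630/(-1098) + (-514016 - 2051447)*(-1/1334039) = -1/1098*(-1/3884630) - 2565463*(-1/1334039) = 1/4265323740 + 2565463/1334039 = 10942530239325659/5690108216785860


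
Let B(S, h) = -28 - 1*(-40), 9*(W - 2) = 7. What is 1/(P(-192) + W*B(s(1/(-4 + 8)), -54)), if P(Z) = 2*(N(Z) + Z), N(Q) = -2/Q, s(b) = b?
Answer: -48/16831 ≈ -0.0028519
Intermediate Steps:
W = 25/9 (W = 2 + (⅑)*7 = 2 + 7/9 = 25/9 ≈ 2.7778)
P(Z) = -4/Z + 2*Z (P(Z) = 2*(-2/Z + Z) = 2*(Z - 2/Z) = -4/Z + 2*Z)
B(S, h) = 12 (B(S, h) = -28 + 40 = 12)
1/(P(-192) + W*B(s(1/(-4 + 8)), -54)) = 1/((-4/(-192) + 2*(-192)) + (25/9)*12) = 1/((-4*(-1/192) - 384) + 100/3) = 1/((1/48 - 384) + 100/3) = 1/(-18431/48 + 100/3) = 1/(-16831/48) = -48/16831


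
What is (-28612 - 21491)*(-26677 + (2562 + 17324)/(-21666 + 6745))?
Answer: 19944371092509/14921 ≈ 1.3367e+9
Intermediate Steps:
(-28612 - 21491)*(-26677 + (2562 + 17324)/(-21666 + 6745)) = -50103*(-26677 + 19886/(-14921)) = -50103*(-26677 + 19886*(-1/14921)) = -50103*(-26677 - 19886/14921) = -50103*(-398067403/14921) = 19944371092509/14921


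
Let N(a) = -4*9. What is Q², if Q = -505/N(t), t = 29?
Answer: 255025/1296 ≈ 196.78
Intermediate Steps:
N(a) = -36
Q = 505/36 (Q = -505/(-36) = -505*(-1/36) = 505/36 ≈ 14.028)
Q² = (505/36)² = 255025/1296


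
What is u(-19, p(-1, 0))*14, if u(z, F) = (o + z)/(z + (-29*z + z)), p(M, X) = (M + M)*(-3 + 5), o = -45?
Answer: -896/513 ≈ -1.7466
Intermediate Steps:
p(M, X) = 4*M (p(M, X) = (2*M)*2 = 4*M)
u(z, F) = -(-45 + z)/(27*z) (u(z, F) = (-45 + z)/(z + (-29*z + z)) = (-45 + z)/(z - 28*z) = (-45 + z)/((-27*z)) = (-45 + z)*(-1/(27*z)) = -(-45 + z)/(27*z))
u(-19, p(-1, 0))*14 = ((1/27)*(45 - 1*(-19))/(-19))*14 = ((1/27)*(-1/19)*(45 + 19))*14 = ((1/27)*(-1/19)*64)*14 = -64/513*14 = -896/513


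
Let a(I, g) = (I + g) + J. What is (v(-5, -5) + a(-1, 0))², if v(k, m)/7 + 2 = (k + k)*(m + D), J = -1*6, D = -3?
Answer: 290521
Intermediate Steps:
J = -6
a(I, g) = -6 + I + g (a(I, g) = (I + g) - 6 = -6 + I + g)
v(k, m) = -14 + 14*k*(-3 + m) (v(k, m) = -14 + 7*((k + k)*(m - 3)) = -14 + 7*((2*k)*(-3 + m)) = -14 + 7*(2*k*(-3 + m)) = -14 + 14*k*(-3 + m))
(v(-5, -5) + a(-1, 0))² = ((-14 - 42*(-5) + 14*(-5)*(-5)) + (-6 - 1 + 0))² = ((-14 + 210 + 350) - 7)² = (546 - 7)² = 539² = 290521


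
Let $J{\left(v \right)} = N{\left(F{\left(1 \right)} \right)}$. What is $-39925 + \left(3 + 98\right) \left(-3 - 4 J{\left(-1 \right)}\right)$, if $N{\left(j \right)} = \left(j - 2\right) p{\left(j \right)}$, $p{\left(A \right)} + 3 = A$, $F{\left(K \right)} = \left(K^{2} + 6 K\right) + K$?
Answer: $-52348$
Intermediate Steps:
$F{\left(K \right)} = K^{2} + 7 K$
$p{\left(A \right)} = -3 + A$
$N{\left(j \right)} = \left(-3 + j\right) \left(-2 + j\right)$ ($N{\left(j \right)} = \left(j - 2\right) \left(-3 + j\right) = \left(-2 + j\right) \left(-3 + j\right) = \left(-3 + j\right) \left(-2 + j\right)$)
$J{\left(v \right)} = 30$ ($J{\left(v \right)} = \left(-3 + 1 \left(7 + 1\right)\right) \left(-2 + 1 \left(7 + 1\right)\right) = \left(-3 + 1 \cdot 8\right) \left(-2 + 1 \cdot 8\right) = \left(-3 + 8\right) \left(-2 + 8\right) = 5 \cdot 6 = 30$)
$-39925 + \left(3 + 98\right) \left(-3 - 4 J{\left(-1 \right)}\right) = -39925 + \left(3 + 98\right) \left(-3 - 120\right) = -39925 + 101 \left(-3 - 120\right) = -39925 + 101 \left(-123\right) = -39925 - 12423 = -52348$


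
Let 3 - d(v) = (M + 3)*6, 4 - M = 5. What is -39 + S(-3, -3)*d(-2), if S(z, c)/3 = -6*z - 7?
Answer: -336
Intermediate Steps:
M = -1 (M = 4 - 1*5 = 4 - 5 = -1)
S(z, c) = -21 - 18*z (S(z, c) = 3*(-6*z - 7) = 3*(-7 - 6*z) = -21 - 18*z)
d(v) = -9 (d(v) = 3 - (-1 + 3)*6 = 3 - 2*6 = 3 - 1*12 = 3 - 12 = -9)
-39 + S(-3, -3)*d(-2) = -39 + (-21 - 18*(-3))*(-9) = -39 + (-21 + 54)*(-9) = -39 + 33*(-9) = -39 - 297 = -336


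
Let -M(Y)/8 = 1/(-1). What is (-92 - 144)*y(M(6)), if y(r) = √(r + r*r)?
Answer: -1416*√2 ≈ -2002.5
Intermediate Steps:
M(Y) = 8 (M(Y) = -8/(-1) = -8*(-1) = 8)
y(r) = √(r + r²)
(-92 - 144)*y(M(6)) = (-92 - 144)*√(8*(1 + 8)) = -236*6*√2 = -1416*√2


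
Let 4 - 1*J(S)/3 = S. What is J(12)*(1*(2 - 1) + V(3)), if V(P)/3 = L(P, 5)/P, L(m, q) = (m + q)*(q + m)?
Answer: -1560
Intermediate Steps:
J(S) = 12 - 3*S
L(m, q) = (m + q)² (L(m, q) = (m + q)*(m + q) = (m + q)²)
V(P) = 3*(5 + P)²/P (V(P) = 3*((P + 5)²/P) = 3*((5 + P)²/P) = 3*(5 + P)²/P)
J(12)*(1*(2 - 1) + V(3)) = (12 - 3*12)*(1*(2 - 1) + 3*(5 + 3)²/3) = (12 - 36)*(1*1 + 3*(⅓)*8²) = -24*(1 + 3*(⅓)*64) = -24*(1 + 64) = -24*65 = -1560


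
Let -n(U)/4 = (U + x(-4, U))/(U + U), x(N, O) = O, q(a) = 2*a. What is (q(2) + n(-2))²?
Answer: 0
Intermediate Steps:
n(U) = -4 (n(U) = -4*(U + U)/(U + U) = -4*2*U/(2*U) = -4*2*U*1/(2*U) = -4*1 = -4)
(q(2) + n(-2))² = (2*2 - 4)² = (4 - 4)² = 0² = 0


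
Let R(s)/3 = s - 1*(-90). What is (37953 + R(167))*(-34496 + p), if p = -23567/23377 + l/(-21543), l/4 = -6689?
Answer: -224243420868796700/167870237 ≈ -1.3358e+9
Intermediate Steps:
l = -26756 (l = 4*(-6689) = -26756)
p = 117771131/503610711 (p = -23567/23377 - 26756/(-21543) = -23567*1/23377 - 26756*(-1/21543) = -23567/23377 + 26756/21543 = 117771131/503610711 ≈ 0.23385)
R(s) = 270 + 3*s (R(s) = 3*(s - 1*(-90)) = 3*(s + 90) = 3*(90 + s) = 270 + 3*s)
(37953 + R(167))*(-34496 + p) = (37953 + (270 + 3*167))*(-34496 + 117771131/503610711) = (37953 + (270 + 501))*(-17372437315525/503610711) = (37953 + 771)*(-17372437315525/503610711) = 38724*(-17372437315525/503610711) = -224243420868796700/167870237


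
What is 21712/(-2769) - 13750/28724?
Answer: -330864619/39768378 ≈ -8.3198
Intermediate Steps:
21712/(-2769) - 13750/28724 = 21712*(-1/2769) - 13750*1/28724 = -21712/2769 - 6875/14362 = -330864619/39768378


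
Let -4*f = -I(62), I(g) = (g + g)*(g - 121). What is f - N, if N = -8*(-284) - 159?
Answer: -3942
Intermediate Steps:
I(g) = 2*g*(-121 + g) (I(g) = (2*g)*(-121 + g) = 2*g*(-121 + g))
N = 2113 (N = 2272 - 159 = 2113)
f = -1829 (f = -(-1)*2*62*(-121 + 62)/4 = -(-1)*2*62*(-59)/4 = -(-1)*(-7316)/4 = -1/4*7316 = -1829)
f - N = -1829 - 1*2113 = -1829 - 2113 = -3942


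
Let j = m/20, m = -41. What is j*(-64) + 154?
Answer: 1426/5 ≈ 285.20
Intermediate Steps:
j = -41/20 ≈ -2.0500
j*(-64) + 154 = -41/20*(-64) + 154 = 656/5 + 154 = 1426/5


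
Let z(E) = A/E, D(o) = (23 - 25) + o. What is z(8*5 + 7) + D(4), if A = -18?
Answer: 76/47 ≈ 1.6170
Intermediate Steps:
D(o) = -2 + o
z(E) = -18/E
z(8*5 + 7) + D(4) = -18/(8*5 + 7) + (-2 + 4) = -18/(40 + 7) + 2 = -18/47 + 2 = 76/47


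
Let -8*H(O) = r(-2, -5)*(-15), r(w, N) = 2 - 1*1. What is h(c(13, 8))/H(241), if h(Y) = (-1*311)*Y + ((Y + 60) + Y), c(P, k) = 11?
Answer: -8904/5 ≈ -1780.8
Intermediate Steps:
r(w, N) = 1 (r(w, N) = 2 - 1 = 1)
H(O) = 15/8 (H(O) = -(-15)/8 = -1/8*(-15) = 15/8)
h(Y) = 60 - 309*Y (h(Y) = -311*Y + ((60 + Y) + Y) = -311*Y + (60 + 2*Y) = 60 - 309*Y)
h(c(13, 8))/H(241) = (60 - 309*11)/(15/8) = (60 - 3399)*(8/15) = -3339*8/15 = -8904/5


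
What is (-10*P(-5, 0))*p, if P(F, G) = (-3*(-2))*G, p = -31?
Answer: 0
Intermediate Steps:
P(F, G) = 6*G
(-10*P(-5, 0))*p = -60*0*(-31) = -10*0*(-31) = 0*(-31) = 0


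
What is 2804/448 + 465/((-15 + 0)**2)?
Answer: 13987/1680 ≈ 8.3256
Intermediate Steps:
2804/448 + 465/((-15 + 0)**2) = 2804*(1/448) + 465/((-15)**2) = 701/112 + 465/225 = 701/112 + 465*(1/225) = 701/112 + 31/15 = 13987/1680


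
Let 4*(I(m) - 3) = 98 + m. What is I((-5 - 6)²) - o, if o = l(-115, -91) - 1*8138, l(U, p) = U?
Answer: 33243/4 ≈ 8310.8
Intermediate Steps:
I(m) = 55/2 + m/4 (I(m) = 3 + (98 + m)/4 = 3 + (49/2 + m/4) = 55/2 + m/4)
o = -8253 (o = -115 - 1*8138 = -115 - 8138 = -8253)
I((-5 - 6)²) - o = (55/2 + (-5 - 6)²/4) - 1*(-8253) = (55/2 + (¼)*(-11)²) + 8253 = (55/2 + (¼)*121) + 8253 = (55/2 + 121/4) + 8253 = 231/4 + 8253 = 33243/4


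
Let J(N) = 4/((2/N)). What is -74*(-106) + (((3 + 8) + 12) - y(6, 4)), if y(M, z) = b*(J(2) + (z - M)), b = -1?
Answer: 7869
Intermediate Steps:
J(N) = 2*N (J(N) = 4*(N/2) = 2*N)
y(M, z) = -4 + M - z (y(M, z) = -(2*2 + (z - M)) = -(4 + (z - M)) = -(4 + z - M) = -4 + M - z)
-74*(-106) + (((3 + 8) + 12) - y(6, 4)) = -74*(-106) + (((3 + 8) + 12) - (-4 + 6 - 1*4)) = 7844 + ((11 + 12) - (-4 + 6 - 4)) = 7844 + (23 - 1*(-2)) = 7844 + (23 + 2) = 7844 + 25 = 7869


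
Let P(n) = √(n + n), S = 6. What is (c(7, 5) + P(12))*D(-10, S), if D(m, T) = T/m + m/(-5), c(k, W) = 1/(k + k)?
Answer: ⅒ + 14*√6/5 ≈ 6.9586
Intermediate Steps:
c(k, W) = 1/(2*k)
D(m, T) = -m/5 + T/m (D(m, T) = T/m + m*(-⅕) = T/m - m/5 = -m/5 + T/m)
P(n) = √2*√n (P(n) = √(2*n) = √2*√n)
(c(7, 5) + P(12))*D(-10, S) = ((½)/7 + √2*√12)*(-⅕*(-10) + 6/(-10)) = ((½)*(⅐) + √2*(2*√3))*(2 + 6*(-⅒)) = (1/14 + 2*√6)*(2 - ⅗) = (1/14 + 2*√6)*(7/5) = ⅒ + 14*√6/5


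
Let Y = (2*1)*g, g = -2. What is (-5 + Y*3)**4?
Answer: 83521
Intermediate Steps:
Y = -4 (Y = (2*1)*(-2) = 2*(-2) = -4)
(-5 + Y*3)**4 = (-5 - 4*3)**4 = (-5 - 12)**4 = (-17)**4 = 83521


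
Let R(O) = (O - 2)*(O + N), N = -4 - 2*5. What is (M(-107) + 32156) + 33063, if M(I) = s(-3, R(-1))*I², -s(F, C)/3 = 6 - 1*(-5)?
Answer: -312598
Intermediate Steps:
N = -14 (N = -4 - 10 = -14)
R(O) = (-14 + O)*(-2 + O) (R(O) = (O - 2)*(O - 14) = (-2 + O)*(-14 + O) = (-14 + O)*(-2 + O))
s(F, C) = -33 (s(F, C) = -3*(6 - 1*(-5)) = -3*(6 + 5) = -3*11 = -33)
M(I) = -33*I²
(M(-107) + 32156) + 33063 = (-33*(-107)² + 32156) + 33063 = (-33*11449 + 32156) + 33063 = (-377817 + 32156) + 33063 = -345661 + 33063 = -312598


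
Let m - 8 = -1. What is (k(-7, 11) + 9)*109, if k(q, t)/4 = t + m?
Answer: 8829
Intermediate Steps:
m = 7 (m = 8 - 1 = 7)
k(q, t) = 28 + 4*t (k(q, t) = 4*(t + 7) = 4*(7 + t) = 28 + 4*t)
(k(-7, 11) + 9)*109 = ((28 + 4*11) + 9)*109 = ((28 + 44) + 9)*109 = (72 + 9)*109 = 81*109 = 8829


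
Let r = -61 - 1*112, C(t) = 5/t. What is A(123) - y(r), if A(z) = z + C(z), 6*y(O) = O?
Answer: 37361/246 ≈ 151.87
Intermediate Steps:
r = -173 (r = -61 - 112 = -173)
y(O) = O/6
A(z) = z + 5/z
A(123) - y(r) = (123 + 5/123) - (-173)/6 = (123 + 5*(1/123)) - 1*(-173/6) = (123 + 5/123) + 173/6 = 15134/123 + 173/6 = 37361/246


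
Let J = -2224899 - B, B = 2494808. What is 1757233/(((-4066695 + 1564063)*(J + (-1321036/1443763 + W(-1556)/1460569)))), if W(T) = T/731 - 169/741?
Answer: 14036113920900889810947/94347337737710072749819307072 ≈ 1.4877e-7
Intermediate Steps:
W(T) = -13/57 + T/731 (W(T) = T*(1/731) - 169*1/741 = T/731 - 13/57 = -13/57 + T/731)
J = -4719707 (J = -2224899 - 1*2494808 = -2224899 - 2494808 = -4719707)
1757233/(((-4066695 + 1564063)*(J + (-1321036/1443763 + W(-1556)/1460569)))) = 1757233/(((-4066695 + 1564063)*(-4719707 + (-1321036/1443763 + (-13/57 + (1/731)*(-1556))/1460569)))) = 1757233/((-2502632*(-4719707 + (-1321036*1/1443763 + (-13/57 - 1556/731)*(1/1460569))))) = 1757233/((-2502632*(-4719707 + (-1321036/1443763 - 98195/41667*1/1460569)))) = 1757233/((-2502632*(-4719707 + (-1321036/1443763 - 98195/60857528523)))) = 1757233/((-2502632*(-4719707 - 80395127820217613/87863847952952049))) = 1757233/((-2502632*(-414691698625611276547256/87863847952952049))) = 1757233/(94347337737710072749819307072/7987622541177459) = 1757233*(7987622541177459/94347337737710072749819307072) = 14036113920900889810947/94347337737710072749819307072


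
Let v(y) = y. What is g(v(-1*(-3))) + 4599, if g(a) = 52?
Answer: 4651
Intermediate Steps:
g(v(-1*(-3))) + 4599 = 52 + 4599 = 4651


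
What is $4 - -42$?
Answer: $46$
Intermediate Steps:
$4 - -42 = 4 + 42 = 46$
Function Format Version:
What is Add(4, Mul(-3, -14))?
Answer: 46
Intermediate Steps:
Add(4, Mul(-3, -14)) = Add(4, 42) = 46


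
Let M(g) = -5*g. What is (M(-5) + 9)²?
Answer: 1156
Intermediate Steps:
(M(-5) + 9)² = (-5*(-5) + 9)² = (25 + 9)² = 34² = 1156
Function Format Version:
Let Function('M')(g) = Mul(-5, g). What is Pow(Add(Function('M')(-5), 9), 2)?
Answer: 1156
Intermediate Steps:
Pow(Add(Function('M')(-5), 9), 2) = Pow(Add(Mul(-5, -5), 9), 2) = Pow(Add(25, 9), 2) = Pow(34, 2) = 1156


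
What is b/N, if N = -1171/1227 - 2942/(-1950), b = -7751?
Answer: -1030301675/73688 ≈ -13982.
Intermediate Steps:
N = 73688/132925 (N = -1171*1/1227 - 2942*(-1/1950) = -1171/1227 + 1471/975 = 73688/132925 ≈ 0.55436)
b/N = -7751/73688/132925 = -7751*132925/73688 = -1030301675/73688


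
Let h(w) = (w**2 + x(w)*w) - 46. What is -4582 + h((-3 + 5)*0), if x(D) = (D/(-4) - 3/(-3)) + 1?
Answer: -4628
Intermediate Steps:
x(D) = 2 - D/4 (x(D) = (D*(-1/4) - 3*(-1/3)) + 1 = (-D/4 + 1) + 1 = (1 - D/4) + 1 = 2 - D/4)
h(w) = -46 + w**2 + w*(2 - w/4) (h(w) = (w**2 + (2 - w/4)*w) - 46 = (w**2 + w*(2 - w/4)) - 46 = -46 + w**2 + w*(2 - w/4))
-4582 + h((-3 + 5)*0) = -4582 + (-46 + 2*((-3 + 5)*0) + 3*((-3 + 5)*0)**2/4) = -4582 + (-46 + 2*(2*0) + 3*(2*0)**2/4) = -4582 + (-46 + 2*0 + (3/4)*0**2) = -4582 + (-46 + 0 + (3/4)*0) = -4582 + (-46 + 0 + 0) = -4582 - 46 = -4628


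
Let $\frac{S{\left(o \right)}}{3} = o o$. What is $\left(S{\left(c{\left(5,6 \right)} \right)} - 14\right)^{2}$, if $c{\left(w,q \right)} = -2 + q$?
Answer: $1156$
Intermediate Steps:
$S{\left(o \right)} = 3 o^{2}$ ($S{\left(o \right)} = 3 o o = 3 o^{2}$)
$\left(S{\left(c{\left(5,6 \right)} \right)} - 14\right)^{2} = \left(3 \left(-2 + 6\right)^{2} - 14\right)^{2} = \left(3 \cdot 4^{2} - 14\right)^{2} = \left(3 \cdot 16 - 14\right)^{2} = \left(48 - 14\right)^{2} = 34^{2} = 1156$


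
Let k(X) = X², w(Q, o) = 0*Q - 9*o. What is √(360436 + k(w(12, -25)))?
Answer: 7*√8389 ≈ 641.14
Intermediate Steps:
w(Q, o) = -9*o (w(Q, o) = 0 - 9*o = -9*o)
√(360436 + k(w(12, -25))) = √(360436 + (-9*(-25))²) = √(360436 + 225²) = √(360436 + 50625) = √411061 = 7*√8389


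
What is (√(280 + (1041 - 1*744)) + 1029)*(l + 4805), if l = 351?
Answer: 5305524 + 5156*√577 ≈ 5.4294e+6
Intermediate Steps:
(√(280 + (1041 - 1*744)) + 1029)*(l + 4805) = (√(280 + (1041 - 1*744)) + 1029)*(351 + 4805) = (√(280 + (1041 - 744)) + 1029)*5156 = (√(280 + 297) + 1029)*5156 = (√577 + 1029)*5156 = (1029 + √577)*5156 = 5305524 + 5156*√577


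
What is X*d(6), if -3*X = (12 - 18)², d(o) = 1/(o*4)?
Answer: -½ ≈ -0.50000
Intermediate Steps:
d(o) = 1/(4*o)
X = -12 (X = -(12 - 18)²/3 = -⅓*(-6)² = -⅓*36 = -12)
X*d(6) = -3/6 = -12*1/24 = -½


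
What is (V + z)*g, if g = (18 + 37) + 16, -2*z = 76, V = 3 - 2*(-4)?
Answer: -1917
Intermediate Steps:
V = 11 (V = 3 + 8 = 11)
z = -38 (z = -½*76 = -38)
g = 71 (g = 55 + 16 = 71)
(V + z)*g = (11 - 38)*71 = -27*71 = -1917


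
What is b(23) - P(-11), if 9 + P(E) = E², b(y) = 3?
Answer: -109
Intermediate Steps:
P(E) = -9 + E²
b(23) - P(-11) = 3 - (-9 + (-11)²) = 3 - (-9 + 121) = 3 - 1*112 = 3 - 112 = -109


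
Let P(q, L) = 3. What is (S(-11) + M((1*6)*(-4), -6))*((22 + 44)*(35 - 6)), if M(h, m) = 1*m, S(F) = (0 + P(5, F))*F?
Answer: -74646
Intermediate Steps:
S(F) = 3*F (S(F) = (0 + 3)*F = 3*F)
M(h, m) = m
(S(-11) + M((1*6)*(-4), -6))*((22 + 44)*(35 - 6)) = (3*(-11) - 6)*((22 + 44)*(35 - 6)) = (-33 - 6)*(66*29) = -39*1914 = -74646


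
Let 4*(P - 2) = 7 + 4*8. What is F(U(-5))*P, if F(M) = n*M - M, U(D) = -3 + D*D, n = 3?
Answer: 517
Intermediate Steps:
U(D) = -3 + D²
F(M) = 2*M (F(M) = 3*M - M = 2*M)
P = 47/4 (P = 2 + (7 + 4*8)/4 = 2 + (7 + 32)/4 = 2 + (¼)*39 = 2 + 39/4 = 47/4 ≈ 11.750)
F(U(-5))*P = (2*(-3 + (-5)²))*(47/4) = (2*(-3 + 25))*(47/4) = (2*22)*(47/4) = 44*(47/4) = 517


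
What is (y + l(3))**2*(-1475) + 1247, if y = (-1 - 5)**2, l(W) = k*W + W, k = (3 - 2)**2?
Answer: -2600653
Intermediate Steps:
k = 1 (k = 1**2 = 1)
l(W) = 2*W (l(W) = 1*W + W = W + W = 2*W)
y = 36 (y = (-6)**2 = 36)
(y + l(3))**2*(-1475) + 1247 = (36 + 2*3)**2*(-1475) + 1247 = (36 + 6)**2*(-1475) + 1247 = 42**2*(-1475) + 1247 = 1764*(-1475) + 1247 = -2601900 + 1247 = -2600653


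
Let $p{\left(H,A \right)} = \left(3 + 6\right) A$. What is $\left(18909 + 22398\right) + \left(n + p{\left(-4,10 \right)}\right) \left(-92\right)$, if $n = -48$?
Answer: $37443$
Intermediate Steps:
$p{\left(H,A \right)} = 9 A$
$\left(18909 + 22398\right) + \left(n + p{\left(-4,10 \right)}\right) \left(-92\right) = \left(18909 + 22398\right) + \left(-48 + 9 \cdot 10\right) \left(-92\right) = 41307 + \left(-48 + 90\right) \left(-92\right) = 41307 + 42 \left(-92\right) = 41307 - 3864 = 37443$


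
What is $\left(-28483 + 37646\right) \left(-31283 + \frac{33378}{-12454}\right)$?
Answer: $- \frac{1785098366590}{6227} \approx -2.8667 \cdot 10^{8}$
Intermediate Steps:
$\left(-28483 + 37646\right) \left(-31283 + \frac{33378}{-12454}\right) = 9163 \left(-31283 + 33378 \left(- \frac{1}{12454}\right)\right) = 9163 \left(-31283 - \frac{16689}{6227}\right) = 9163 \left(- \frac{194815930}{6227}\right) = - \frac{1785098366590}{6227}$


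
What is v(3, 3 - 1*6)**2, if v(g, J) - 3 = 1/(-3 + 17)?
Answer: 1849/196 ≈ 9.4337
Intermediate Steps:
v(g, J) = 43/14 (v(g, J) = 3 + 1/(-3 + 17) = 3 + 1/14 = 43/14)
v(3, 3 - 1*6)**2 = (43/14)**2 = 1849/196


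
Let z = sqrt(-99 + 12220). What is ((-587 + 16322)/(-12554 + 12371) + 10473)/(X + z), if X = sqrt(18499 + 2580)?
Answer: 633608/(61*(sqrt(12121) + sqrt(21079))) ≈ 40.688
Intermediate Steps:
z = sqrt(12121) ≈ 110.10
X = sqrt(21079) ≈ 145.19
((-587 + 16322)/(-12554 + 12371) + 10473)/(X + z) = ((-587 + 16322)/(-12554 + 12371) + 10473)/(sqrt(21079) + sqrt(12121)) = (15735/(-183) + 10473)/(sqrt(12121) + sqrt(21079)) = (15735*(-1/183) + 10473)/(sqrt(12121) + sqrt(21079)) = (-5245/61 + 10473)/(sqrt(12121) + sqrt(21079)) = 633608/(61*(sqrt(12121) + sqrt(21079)))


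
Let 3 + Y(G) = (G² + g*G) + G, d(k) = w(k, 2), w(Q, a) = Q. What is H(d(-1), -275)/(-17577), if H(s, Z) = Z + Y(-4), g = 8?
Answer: 298/17577 ≈ 0.016954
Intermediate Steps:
d(k) = k
Y(G) = -3 + G² + 9*G (Y(G) = -3 + ((G² + 8*G) + G) = -3 + (G² + 9*G) = -3 + G² + 9*G)
H(s, Z) = -23 + Z (H(s, Z) = Z + (-3 + (-4)² + 9*(-4)) = Z + (-3 + 16 - 36) = Z - 23 = -23 + Z)
H(d(-1), -275)/(-17577) = (-23 - 275)/(-17577) = -298*(-1/17577) = 298/17577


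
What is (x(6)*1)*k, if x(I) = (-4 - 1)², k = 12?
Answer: 300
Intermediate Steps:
x(I) = 25 (x(I) = (-5)² = 25)
(x(6)*1)*k = (25*1)*12 = 25*12 = 300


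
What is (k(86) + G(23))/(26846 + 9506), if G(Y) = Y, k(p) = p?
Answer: 109/36352 ≈ 0.0029985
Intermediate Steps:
(k(86) + G(23))/(26846 + 9506) = (86 + 23)/(26846 + 9506) = 109/36352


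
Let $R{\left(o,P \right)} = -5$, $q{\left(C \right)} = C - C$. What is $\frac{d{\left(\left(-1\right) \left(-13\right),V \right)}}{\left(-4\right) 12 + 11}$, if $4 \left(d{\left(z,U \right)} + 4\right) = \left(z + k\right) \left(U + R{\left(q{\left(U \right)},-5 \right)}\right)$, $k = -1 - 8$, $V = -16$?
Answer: $\frac{25}{37} \approx 0.67568$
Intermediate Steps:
$q{\left(C \right)} = 0$
$k = -9$
$d{\left(z,U \right)} = -4 + \frac{\left(-9 + z\right) \left(-5 + U\right)}{4}$ ($d{\left(z,U \right)} = -4 + \frac{\left(z - 9\right) \left(U - 5\right)}{4} = -4 + \frac{\left(-9 + z\right) \left(-5 + U\right)}{4}$)
$\frac{d{\left(\left(-1\right) \left(-13\right),V \right)}}{\left(-4\right) 12 + 11} = \frac{\frac{29}{4} - -36 - \frac{5 \left(\left(-1\right) \left(-13\right)\right)}{4} + \frac{1}{4} \left(-16\right) \left(\left(-1\right) \left(-13\right)\right)}{\left(-4\right) 12 + 11} = \frac{\frac{29}{4} + 36 - \frac{65}{4} + \frac{1}{4} \left(-16\right) 13}{-48 + 11} = \frac{\frac{29}{4} + 36 - \frac{65}{4} - 52}{-37} = \left(-25\right) \left(- \frac{1}{37}\right) = \frac{25}{37}$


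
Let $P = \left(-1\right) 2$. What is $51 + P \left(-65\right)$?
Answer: $181$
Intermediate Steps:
$P = -2$
$51 + P \left(-65\right) = 51 - -130 = 51 + 130 = 181$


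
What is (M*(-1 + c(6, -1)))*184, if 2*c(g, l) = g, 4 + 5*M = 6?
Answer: 736/5 ≈ 147.20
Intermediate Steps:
M = ⅖ (M = -⅘ + (⅕)*6 = -⅘ + 6/5 = ⅖ ≈ 0.40000)
c(g, l) = g/2
(M*(-1 + c(6, -1)))*184 = (2*(-1 + (½)*6)/5)*184 = (2*(-1 + 3)/5)*184 = ((⅖)*2)*184 = (⅘)*184 = 736/5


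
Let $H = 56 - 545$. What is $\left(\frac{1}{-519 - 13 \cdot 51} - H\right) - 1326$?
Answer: $- \frac{989335}{1182} \approx -837.0$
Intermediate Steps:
$H = -489$
$\left(\frac{1}{-519 - 13 \cdot 51} - H\right) - 1326 = \left(\frac{1}{-519 - 13 \cdot 51} - -489\right) - 1326 = \left(\frac{1}{-519 - 663} + 489\right) - 1326 = \left(\frac{1}{-1182} + 489\right) - 1326 = \left(- \frac{1}{1182} + 489\right) - 1326 = \frac{577997}{1182} - 1326 = - \frac{989335}{1182}$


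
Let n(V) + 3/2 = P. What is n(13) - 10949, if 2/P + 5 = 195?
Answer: -2080593/190 ≈ -10950.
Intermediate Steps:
P = 1/95 (P = 2/(-5 + 195) = 2/190 = 2*(1/190) = 1/95 ≈ 0.010526)
n(V) = -283/190 (n(V) = -3/2 + 1/95 = -283/190)
n(13) - 10949 = -283/190 - 10949 = -2080593/190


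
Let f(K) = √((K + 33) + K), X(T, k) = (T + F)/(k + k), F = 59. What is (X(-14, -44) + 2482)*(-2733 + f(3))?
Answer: -596807943/88 + 218371*√39/88 ≈ -6.7664e+6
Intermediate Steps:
X(T, k) = (59 + T)/(2*k) (X(T, k) = (T + 59)/(k + k) = (59 + T)/((2*k)) = (59 + T)*(1/(2*k)) = (59 + T)/(2*k))
f(K) = √(33 + 2*K) (f(K) = √((33 + K) + K) = √(33 + 2*K))
(X(-14, -44) + 2482)*(-2733 + f(3)) = ((½)*(59 - 14)/(-44) + 2482)*(-2733 + √(33 + 2*3)) = ((½)*(-1/44)*45 + 2482)*(-2733 + √(33 + 6)) = (-45/88 + 2482)*(-2733 + √39) = 218371*(-2733 + √39)/88 = -596807943/88 + 218371*√39/88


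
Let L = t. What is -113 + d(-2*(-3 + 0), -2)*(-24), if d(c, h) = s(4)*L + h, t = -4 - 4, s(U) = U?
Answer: 703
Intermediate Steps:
t = -8
L = -8
d(c, h) = -32 + h (d(c, h) = 4*(-8) + h = -32 + h)
-113 + d(-2*(-3 + 0), -2)*(-24) = -113 + (-32 - 2)*(-24) = -113 - 34*(-24) = -113 + 816 = 703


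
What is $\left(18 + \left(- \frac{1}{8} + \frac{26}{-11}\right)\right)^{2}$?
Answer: $\frac{1863225}{7744} \approx 240.6$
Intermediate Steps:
$\left(18 + \left(- \frac{1}{8} + \frac{26}{-11}\right)\right)^{2} = \left(18 + \left(\left(-1\right) \frac{1}{8} + 26 \left(- \frac{1}{11}\right)\right)\right)^{2} = \left(18 - \frac{219}{88}\right)^{2} = \left(\frac{1365}{88}\right)^{2} = \frac{1863225}{7744}$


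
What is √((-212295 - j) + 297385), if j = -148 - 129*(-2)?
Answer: 2*√21245 ≈ 291.51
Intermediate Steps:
j = 110 (j = -148 + 258 = 110)
√((-212295 - j) + 297385) = √((-212295 - 1*110) + 297385) = √((-212295 - 110) + 297385) = √(-212405 + 297385) = √84980 = 2*√21245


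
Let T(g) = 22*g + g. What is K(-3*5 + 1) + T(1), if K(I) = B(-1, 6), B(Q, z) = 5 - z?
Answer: 22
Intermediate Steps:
T(g) = 23*g
K(I) = -1 (K(I) = 5 - 1*6 = 5 - 6 = -1)
K(-3*5 + 1) + T(1) = -1 + 23*1 = -1 + 23 = 22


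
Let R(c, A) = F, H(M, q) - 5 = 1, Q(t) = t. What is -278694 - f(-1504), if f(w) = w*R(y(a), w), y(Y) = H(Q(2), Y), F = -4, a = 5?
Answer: -284710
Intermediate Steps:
H(M, q) = 6 (H(M, q) = 5 + 1 = 6)
y(Y) = 6
R(c, A) = -4
f(w) = -4*w (f(w) = w*(-4) = -4*w)
-278694 - f(-1504) = -278694 - (-4)*(-1504) = -278694 - 1*6016 = -278694 - 6016 = -284710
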